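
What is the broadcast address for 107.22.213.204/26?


Network: 107.22.213.192/26
Host bits = 6
Set all host bits to 1:
Broadcast: 107.22.213.255


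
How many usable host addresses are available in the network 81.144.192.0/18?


Host bits = 32 - 18 = 14
Total addresses = 2^14 = 16384
Usable = total - 2 (network and broadcast)
Usable hosts: 16382


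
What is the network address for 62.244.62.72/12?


IP:   00111110.11110100.00111110.01001000
Mask: 11111111.11110000.00000000.00000000
AND operation:
Net:  00111110.11110000.00000000.00000000
Network: 62.240.0.0/12


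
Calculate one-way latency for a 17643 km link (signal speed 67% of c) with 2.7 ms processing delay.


Speed = 0.67 * 3e5 km/s = 201000 km/s
Propagation delay = 17643 / 201000 = 0.0878 s = 87.7761 ms
Processing delay = 2.7 ms
Total one-way latency = 90.4761 ms


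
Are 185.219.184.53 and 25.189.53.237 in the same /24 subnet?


Mask: 255.255.255.0
185.219.184.53 AND mask = 185.219.184.0
25.189.53.237 AND mask = 25.189.53.0
No, different subnets (185.219.184.0 vs 25.189.53.0)


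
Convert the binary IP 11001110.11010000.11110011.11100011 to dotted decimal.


11001110 = 206
11010000 = 208
11110011 = 243
11100011 = 227
IP: 206.208.243.227


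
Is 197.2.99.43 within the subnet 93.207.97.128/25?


Subnet network: 93.207.97.128
Test IP AND mask: 197.2.99.0
No, 197.2.99.43 is not in 93.207.97.128/25


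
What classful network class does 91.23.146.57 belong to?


First octet: 91
Binary: 01011011
0xxxxxxx -> Class A (1-126)
Class A, default mask 255.0.0.0 (/8)


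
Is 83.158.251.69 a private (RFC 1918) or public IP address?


RFC 1918 private ranges:
  10.0.0.0/8 (10.0.0.0 - 10.255.255.255)
  172.16.0.0/12 (172.16.0.0 - 172.31.255.255)
  192.168.0.0/16 (192.168.0.0 - 192.168.255.255)
Public (not in any RFC 1918 range)


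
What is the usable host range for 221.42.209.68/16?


Network: 221.42.0.0
Broadcast: 221.42.255.255
First usable = network + 1
Last usable = broadcast - 1
Range: 221.42.0.1 to 221.42.255.254


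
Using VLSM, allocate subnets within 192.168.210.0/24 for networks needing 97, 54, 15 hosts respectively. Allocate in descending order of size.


97 hosts -> /25 (126 usable): 192.168.210.0/25
54 hosts -> /26 (62 usable): 192.168.210.128/26
15 hosts -> /27 (30 usable): 192.168.210.192/27
Allocation: 192.168.210.0/25 (97 hosts, 126 usable); 192.168.210.128/26 (54 hosts, 62 usable); 192.168.210.192/27 (15 hosts, 30 usable)


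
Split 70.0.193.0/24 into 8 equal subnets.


New prefix = 24 + 3 = 27
Each subnet has 32 addresses
  70.0.193.0/27
  70.0.193.32/27
  70.0.193.64/27
  70.0.193.96/27
  70.0.193.128/27
  70.0.193.160/27
  70.0.193.192/27
  70.0.193.224/27
Subnets: 70.0.193.0/27, 70.0.193.32/27, 70.0.193.64/27, 70.0.193.96/27, 70.0.193.128/27, 70.0.193.160/27, 70.0.193.192/27, 70.0.193.224/27


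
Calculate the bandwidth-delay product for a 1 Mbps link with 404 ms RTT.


BDP = bandwidth * RTT
= 1 Mbps * 404 ms
= 1 * 1e6 * 404 / 1000 bits
= 404000 bits
= 50500 bytes
= 49.3164 KB
BDP = 404000 bits (50500 bytes)


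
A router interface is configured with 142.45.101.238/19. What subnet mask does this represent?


/19 means 19 network bits, 13 host bits
Binary: 11111111111111111110000000000000
Mask: 255.255.224.0


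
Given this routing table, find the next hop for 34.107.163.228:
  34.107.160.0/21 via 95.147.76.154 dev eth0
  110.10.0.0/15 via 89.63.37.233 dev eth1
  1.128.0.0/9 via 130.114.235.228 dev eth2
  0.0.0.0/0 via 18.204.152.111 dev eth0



Longest prefix match for 34.107.163.228:
  /21 34.107.160.0: MATCH
  /15 110.10.0.0: no
  /9 1.128.0.0: no
  /0 0.0.0.0: MATCH
Selected: next-hop 95.147.76.154 via eth0 (matched /21)


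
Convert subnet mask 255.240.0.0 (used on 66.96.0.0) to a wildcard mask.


Subnet mask: 255.240.0.0
Wildcard = 255.255.255.255 - subnet mask
255 - 255 = 0
255 - 240 = 15
255 - 0 = 255
255 - 0 = 255
Wildcard: 0.15.255.255


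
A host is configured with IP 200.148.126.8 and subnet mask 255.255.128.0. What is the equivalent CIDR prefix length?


Binary: 11111111.11111111.10000000.00000000
Count leading 1s
Prefix: /17


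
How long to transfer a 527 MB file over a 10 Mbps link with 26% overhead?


Effective throughput = 10 * (1 - 26/100) = 7.4 Mbps
File size in Mb = 527 * 8 = 4216 Mb
Time = 4216 / 7.4
Time = 569.7297 seconds


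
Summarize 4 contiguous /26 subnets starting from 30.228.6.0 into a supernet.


Original prefix: /26
Number of subnets: 4 = 2^2
New prefix = 26 - 2 = 24
Supernet: 30.228.6.0/24


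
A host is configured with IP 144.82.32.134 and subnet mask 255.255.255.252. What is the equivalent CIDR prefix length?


Binary: 11111111.11111111.11111111.11111100
Count leading 1s
Prefix: /30


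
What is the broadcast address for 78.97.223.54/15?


Network: 78.96.0.0/15
Host bits = 17
Set all host bits to 1:
Broadcast: 78.97.255.255


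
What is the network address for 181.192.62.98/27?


IP:   10110101.11000000.00111110.01100010
Mask: 11111111.11111111.11111111.11100000
AND operation:
Net:  10110101.11000000.00111110.01100000
Network: 181.192.62.96/27


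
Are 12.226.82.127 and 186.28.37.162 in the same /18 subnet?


Mask: 255.255.192.0
12.226.82.127 AND mask = 12.226.64.0
186.28.37.162 AND mask = 186.28.0.0
No, different subnets (12.226.64.0 vs 186.28.0.0)


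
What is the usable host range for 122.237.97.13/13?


Network: 122.232.0.0
Broadcast: 122.239.255.255
First usable = network + 1
Last usable = broadcast - 1
Range: 122.232.0.1 to 122.239.255.254


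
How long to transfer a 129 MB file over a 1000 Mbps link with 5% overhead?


Effective throughput = 1000 * (1 - 5/100) = 950 Mbps
File size in Mb = 129 * 8 = 1032 Mb
Time = 1032 / 950
Time = 1.0863 seconds


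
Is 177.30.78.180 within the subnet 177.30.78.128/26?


Subnet network: 177.30.78.128
Test IP AND mask: 177.30.78.128
Yes, 177.30.78.180 is in 177.30.78.128/26


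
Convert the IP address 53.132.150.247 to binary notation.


53 = 00110101
132 = 10000100
150 = 10010110
247 = 11110111
Binary: 00110101.10000100.10010110.11110111


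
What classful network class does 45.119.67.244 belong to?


First octet: 45
Binary: 00101101
0xxxxxxx -> Class A (1-126)
Class A, default mask 255.0.0.0 (/8)


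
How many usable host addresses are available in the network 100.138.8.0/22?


Host bits = 32 - 22 = 10
Total addresses = 2^10 = 1024
Usable = total - 2 (network and broadcast)
Usable hosts: 1022


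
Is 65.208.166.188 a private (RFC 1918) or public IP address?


RFC 1918 private ranges:
  10.0.0.0/8 (10.0.0.0 - 10.255.255.255)
  172.16.0.0/12 (172.16.0.0 - 172.31.255.255)
  192.168.0.0/16 (192.168.0.0 - 192.168.255.255)
Public (not in any RFC 1918 range)


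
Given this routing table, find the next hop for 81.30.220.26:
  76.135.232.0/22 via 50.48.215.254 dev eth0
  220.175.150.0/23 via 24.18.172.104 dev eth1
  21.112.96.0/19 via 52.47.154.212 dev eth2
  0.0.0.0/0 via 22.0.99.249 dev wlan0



Longest prefix match for 81.30.220.26:
  /22 76.135.232.0: no
  /23 220.175.150.0: no
  /19 21.112.96.0: no
  /0 0.0.0.0: MATCH
Selected: next-hop 22.0.99.249 via wlan0 (matched /0)


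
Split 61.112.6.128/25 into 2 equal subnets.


New prefix = 25 + 1 = 26
Each subnet has 64 addresses
  61.112.6.128/26
  61.112.6.192/26
Subnets: 61.112.6.128/26, 61.112.6.192/26


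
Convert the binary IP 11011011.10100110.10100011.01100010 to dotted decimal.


11011011 = 219
10100110 = 166
10100011 = 163
01100010 = 98
IP: 219.166.163.98


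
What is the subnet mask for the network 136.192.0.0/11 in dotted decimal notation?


/11 means 11 network bits, 21 host bits
Binary: 11111111111000000000000000000000
Mask: 255.224.0.0


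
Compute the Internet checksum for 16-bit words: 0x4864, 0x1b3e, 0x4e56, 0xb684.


Sum all words (with carry folding):
+ 0x4864 = 0x4864
+ 0x1b3e = 0x63a2
+ 0x4e56 = 0xb1f8
+ 0xb684 = 0x687d
One's complement: ~0x687d
Checksum = 0x9782


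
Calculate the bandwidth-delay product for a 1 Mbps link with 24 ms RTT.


BDP = bandwidth * RTT
= 1 Mbps * 24 ms
= 1 * 1e6 * 24 / 1000 bits
= 24000 bits
= 3000 bytes
= 2.9297 KB
BDP = 24000 bits (3000 bytes)


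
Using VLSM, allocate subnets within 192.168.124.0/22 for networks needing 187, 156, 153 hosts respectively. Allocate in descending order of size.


187 hosts -> /24 (254 usable): 192.168.124.0/24
156 hosts -> /24 (254 usable): 192.168.125.0/24
153 hosts -> /24 (254 usable): 192.168.126.0/24
Allocation: 192.168.124.0/24 (187 hosts, 254 usable); 192.168.125.0/24 (156 hosts, 254 usable); 192.168.126.0/24 (153 hosts, 254 usable)


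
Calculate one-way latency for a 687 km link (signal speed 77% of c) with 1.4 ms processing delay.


Speed = 0.77 * 3e5 km/s = 231000 km/s
Propagation delay = 687 / 231000 = 0.003 s = 2.974 ms
Processing delay = 1.4 ms
Total one-way latency = 4.374 ms


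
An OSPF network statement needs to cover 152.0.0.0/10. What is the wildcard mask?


Subnet mask: 255.192.0.0
Wildcard = 255.255.255.255 - subnet mask
255 - 255 = 0
255 - 192 = 63
255 - 0 = 255
255 - 0 = 255
Wildcard: 0.63.255.255


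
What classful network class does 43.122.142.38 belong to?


First octet: 43
Binary: 00101011
0xxxxxxx -> Class A (1-126)
Class A, default mask 255.0.0.0 (/8)


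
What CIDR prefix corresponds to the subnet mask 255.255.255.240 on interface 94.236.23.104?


Binary: 11111111.11111111.11111111.11110000
Count leading 1s
Prefix: /28


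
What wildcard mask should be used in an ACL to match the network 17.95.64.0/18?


Subnet mask: 255.255.192.0
Wildcard = 255.255.255.255 - subnet mask
255 - 255 = 0
255 - 255 = 0
255 - 192 = 63
255 - 0 = 255
Wildcard: 0.0.63.255


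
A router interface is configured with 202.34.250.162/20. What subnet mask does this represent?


/20 means 20 network bits, 12 host bits
Binary: 11111111111111111111000000000000
Mask: 255.255.240.0


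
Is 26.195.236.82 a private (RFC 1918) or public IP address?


RFC 1918 private ranges:
  10.0.0.0/8 (10.0.0.0 - 10.255.255.255)
  172.16.0.0/12 (172.16.0.0 - 172.31.255.255)
  192.168.0.0/16 (192.168.0.0 - 192.168.255.255)
Public (not in any RFC 1918 range)


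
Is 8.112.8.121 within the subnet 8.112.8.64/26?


Subnet network: 8.112.8.64
Test IP AND mask: 8.112.8.64
Yes, 8.112.8.121 is in 8.112.8.64/26


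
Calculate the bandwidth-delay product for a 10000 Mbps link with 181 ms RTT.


BDP = bandwidth * RTT
= 10000 Mbps * 181 ms
= 10000 * 1e6 * 181 / 1000 bits
= 1810000000 bits
= 226250000 bytes
= 220947.2656 KB
BDP = 1810000000 bits (226250000 bytes)


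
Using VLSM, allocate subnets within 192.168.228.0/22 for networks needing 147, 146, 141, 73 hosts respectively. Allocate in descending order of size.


147 hosts -> /24 (254 usable): 192.168.228.0/24
146 hosts -> /24 (254 usable): 192.168.229.0/24
141 hosts -> /24 (254 usable): 192.168.230.0/24
73 hosts -> /25 (126 usable): 192.168.231.0/25
Allocation: 192.168.228.0/24 (147 hosts, 254 usable); 192.168.229.0/24 (146 hosts, 254 usable); 192.168.230.0/24 (141 hosts, 254 usable); 192.168.231.0/25 (73 hosts, 126 usable)


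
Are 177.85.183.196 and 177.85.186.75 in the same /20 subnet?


Mask: 255.255.240.0
177.85.183.196 AND mask = 177.85.176.0
177.85.186.75 AND mask = 177.85.176.0
Yes, same subnet (177.85.176.0)


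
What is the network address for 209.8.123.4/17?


IP:   11010001.00001000.01111011.00000100
Mask: 11111111.11111111.10000000.00000000
AND operation:
Net:  11010001.00001000.00000000.00000000
Network: 209.8.0.0/17


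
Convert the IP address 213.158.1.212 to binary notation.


213 = 11010101
158 = 10011110
1 = 00000001
212 = 11010100
Binary: 11010101.10011110.00000001.11010100


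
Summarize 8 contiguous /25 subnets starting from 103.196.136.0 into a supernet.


Original prefix: /25
Number of subnets: 8 = 2^3
New prefix = 25 - 3 = 22
Supernet: 103.196.136.0/22


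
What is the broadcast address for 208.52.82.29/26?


Network: 208.52.82.0/26
Host bits = 6
Set all host bits to 1:
Broadcast: 208.52.82.63


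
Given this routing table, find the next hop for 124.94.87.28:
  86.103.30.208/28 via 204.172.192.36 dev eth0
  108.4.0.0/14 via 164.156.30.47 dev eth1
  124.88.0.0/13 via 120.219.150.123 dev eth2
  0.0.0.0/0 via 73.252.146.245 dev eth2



Longest prefix match for 124.94.87.28:
  /28 86.103.30.208: no
  /14 108.4.0.0: no
  /13 124.88.0.0: MATCH
  /0 0.0.0.0: MATCH
Selected: next-hop 120.219.150.123 via eth2 (matched /13)


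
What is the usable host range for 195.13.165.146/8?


Network: 195.0.0.0
Broadcast: 195.255.255.255
First usable = network + 1
Last usable = broadcast - 1
Range: 195.0.0.1 to 195.255.255.254


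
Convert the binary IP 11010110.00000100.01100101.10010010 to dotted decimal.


11010110 = 214
00000100 = 4
01100101 = 101
10010010 = 146
IP: 214.4.101.146


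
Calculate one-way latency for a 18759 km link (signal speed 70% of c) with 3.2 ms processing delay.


Speed = 0.7 * 3e5 km/s = 210000 km/s
Propagation delay = 18759 / 210000 = 0.0893 s = 89.3286 ms
Processing delay = 3.2 ms
Total one-way latency = 92.5286 ms


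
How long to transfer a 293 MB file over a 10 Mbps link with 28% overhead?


Effective throughput = 10 * (1 - 28/100) = 7.2 Mbps
File size in Mb = 293 * 8 = 2344 Mb
Time = 2344 / 7.2
Time = 325.5556 seconds


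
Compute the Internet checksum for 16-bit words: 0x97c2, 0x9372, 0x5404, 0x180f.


Sum all words (with carry folding):
+ 0x97c2 = 0x97c2
+ 0x9372 = 0x2b35
+ 0x5404 = 0x7f39
+ 0x180f = 0x9748
One's complement: ~0x9748
Checksum = 0x68b7


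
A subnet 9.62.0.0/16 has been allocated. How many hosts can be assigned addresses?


Host bits = 32 - 16 = 16
Total addresses = 2^16 = 65536
Usable = total - 2 (network and broadcast)
Usable hosts: 65534


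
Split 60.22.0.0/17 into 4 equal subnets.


New prefix = 17 + 2 = 19
Each subnet has 8192 addresses
  60.22.0.0/19
  60.22.32.0/19
  60.22.64.0/19
  60.22.96.0/19
Subnets: 60.22.0.0/19, 60.22.32.0/19, 60.22.64.0/19, 60.22.96.0/19


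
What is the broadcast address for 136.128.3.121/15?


Network: 136.128.0.0/15
Host bits = 17
Set all host bits to 1:
Broadcast: 136.129.255.255


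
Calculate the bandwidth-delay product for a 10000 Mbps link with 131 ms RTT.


BDP = bandwidth * RTT
= 10000 Mbps * 131 ms
= 10000 * 1e6 * 131 / 1000 bits
= 1310000000 bits
= 163750000 bytes
= 159912.1094 KB
BDP = 1310000000 bits (163750000 bytes)


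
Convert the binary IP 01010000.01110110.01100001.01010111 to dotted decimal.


01010000 = 80
01110110 = 118
01100001 = 97
01010111 = 87
IP: 80.118.97.87


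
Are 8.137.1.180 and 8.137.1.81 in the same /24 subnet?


Mask: 255.255.255.0
8.137.1.180 AND mask = 8.137.1.0
8.137.1.81 AND mask = 8.137.1.0
Yes, same subnet (8.137.1.0)


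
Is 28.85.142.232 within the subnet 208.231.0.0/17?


Subnet network: 208.231.0.0
Test IP AND mask: 28.85.128.0
No, 28.85.142.232 is not in 208.231.0.0/17


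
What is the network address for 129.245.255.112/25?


IP:   10000001.11110101.11111111.01110000
Mask: 11111111.11111111.11111111.10000000
AND operation:
Net:  10000001.11110101.11111111.00000000
Network: 129.245.255.0/25


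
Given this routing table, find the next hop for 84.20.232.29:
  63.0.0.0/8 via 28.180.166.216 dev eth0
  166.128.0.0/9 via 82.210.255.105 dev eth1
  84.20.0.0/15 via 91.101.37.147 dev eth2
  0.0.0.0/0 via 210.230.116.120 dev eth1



Longest prefix match for 84.20.232.29:
  /8 63.0.0.0: no
  /9 166.128.0.0: no
  /15 84.20.0.0: MATCH
  /0 0.0.0.0: MATCH
Selected: next-hop 91.101.37.147 via eth2 (matched /15)


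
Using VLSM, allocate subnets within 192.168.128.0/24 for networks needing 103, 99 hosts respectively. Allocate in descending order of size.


103 hosts -> /25 (126 usable): 192.168.128.0/25
99 hosts -> /25 (126 usable): 192.168.128.128/25
Allocation: 192.168.128.0/25 (103 hosts, 126 usable); 192.168.128.128/25 (99 hosts, 126 usable)


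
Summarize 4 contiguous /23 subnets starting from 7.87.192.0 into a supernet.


Original prefix: /23
Number of subnets: 4 = 2^2
New prefix = 23 - 2 = 21
Supernet: 7.87.192.0/21


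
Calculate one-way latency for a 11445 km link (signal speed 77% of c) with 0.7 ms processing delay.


Speed = 0.77 * 3e5 km/s = 231000 km/s
Propagation delay = 11445 / 231000 = 0.0495 s = 49.5455 ms
Processing delay = 0.7 ms
Total one-way latency = 50.2455 ms


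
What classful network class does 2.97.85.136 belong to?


First octet: 2
Binary: 00000010
0xxxxxxx -> Class A (1-126)
Class A, default mask 255.0.0.0 (/8)


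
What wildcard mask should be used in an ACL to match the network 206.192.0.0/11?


Subnet mask: 255.224.0.0
Wildcard = 255.255.255.255 - subnet mask
255 - 255 = 0
255 - 224 = 31
255 - 0 = 255
255 - 0 = 255
Wildcard: 0.31.255.255


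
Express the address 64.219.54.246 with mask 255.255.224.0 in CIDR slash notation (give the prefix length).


Binary: 11111111.11111111.11100000.00000000
Count leading 1s
Prefix: /19


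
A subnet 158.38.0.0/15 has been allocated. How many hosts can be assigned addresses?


Host bits = 32 - 15 = 17
Total addresses = 2^17 = 131072
Usable = total - 2 (network and broadcast)
Usable hosts: 131070


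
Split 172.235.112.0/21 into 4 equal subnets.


New prefix = 21 + 2 = 23
Each subnet has 512 addresses
  172.235.112.0/23
  172.235.114.0/23
  172.235.116.0/23
  172.235.118.0/23
Subnets: 172.235.112.0/23, 172.235.114.0/23, 172.235.116.0/23, 172.235.118.0/23


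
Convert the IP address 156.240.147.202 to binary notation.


156 = 10011100
240 = 11110000
147 = 10010011
202 = 11001010
Binary: 10011100.11110000.10010011.11001010


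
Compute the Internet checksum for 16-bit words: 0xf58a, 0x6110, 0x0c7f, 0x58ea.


Sum all words (with carry folding):
+ 0xf58a = 0xf58a
+ 0x6110 = 0x569b
+ 0x0c7f = 0x631a
+ 0x58ea = 0xbc04
One's complement: ~0xbc04
Checksum = 0x43fb


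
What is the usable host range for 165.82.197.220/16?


Network: 165.82.0.0
Broadcast: 165.82.255.255
First usable = network + 1
Last usable = broadcast - 1
Range: 165.82.0.1 to 165.82.255.254


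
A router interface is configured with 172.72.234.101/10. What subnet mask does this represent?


/10 means 10 network bits, 22 host bits
Binary: 11111111110000000000000000000000
Mask: 255.192.0.0


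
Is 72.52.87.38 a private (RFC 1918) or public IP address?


RFC 1918 private ranges:
  10.0.0.0/8 (10.0.0.0 - 10.255.255.255)
  172.16.0.0/12 (172.16.0.0 - 172.31.255.255)
  192.168.0.0/16 (192.168.0.0 - 192.168.255.255)
Public (not in any RFC 1918 range)


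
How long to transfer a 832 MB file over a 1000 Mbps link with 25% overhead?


Effective throughput = 1000 * (1 - 25/100) = 750 Mbps
File size in Mb = 832 * 8 = 6656 Mb
Time = 6656 / 750
Time = 8.8747 seconds


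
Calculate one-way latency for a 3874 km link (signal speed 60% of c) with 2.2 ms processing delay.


Speed = 0.6 * 3e5 km/s = 180000 km/s
Propagation delay = 3874 / 180000 = 0.0215 s = 21.5222 ms
Processing delay = 2.2 ms
Total one-way latency = 23.7222 ms


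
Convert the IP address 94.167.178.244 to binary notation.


94 = 01011110
167 = 10100111
178 = 10110010
244 = 11110100
Binary: 01011110.10100111.10110010.11110100


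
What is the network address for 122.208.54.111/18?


IP:   01111010.11010000.00110110.01101111
Mask: 11111111.11111111.11000000.00000000
AND operation:
Net:  01111010.11010000.00000000.00000000
Network: 122.208.0.0/18


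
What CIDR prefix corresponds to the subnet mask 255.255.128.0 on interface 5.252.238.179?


Binary: 11111111.11111111.10000000.00000000
Count leading 1s
Prefix: /17


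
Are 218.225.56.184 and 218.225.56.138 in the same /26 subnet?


Mask: 255.255.255.192
218.225.56.184 AND mask = 218.225.56.128
218.225.56.138 AND mask = 218.225.56.128
Yes, same subnet (218.225.56.128)


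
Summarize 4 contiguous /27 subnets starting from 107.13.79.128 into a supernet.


Original prefix: /27
Number of subnets: 4 = 2^2
New prefix = 27 - 2 = 25
Supernet: 107.13.79.128/25


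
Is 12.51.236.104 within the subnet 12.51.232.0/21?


Subnet network: 12.51.232.0
Test IP AND mask: 12.51.232.0
Yes, 12.51.236.104 is in 12.51.232.0/21


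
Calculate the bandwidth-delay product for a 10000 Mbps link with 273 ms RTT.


BDP = bandwidth * RTT
= 10000 Mbps * 273 ms
= 10000 * 1e6 * 273 / 1000 bits
= 2730000000 bits
= 341250000 bytes
= 333251.9531 KB
BDP = 2730000000 bits (341250000 bytes)


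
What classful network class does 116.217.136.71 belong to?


First octet: 116
Binary: 01110100
0xxxxxxx -> Class A (1-126)
Class A, default mask 255.0.0.0 (/8)


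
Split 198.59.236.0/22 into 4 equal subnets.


New prefix = 22 + 2 = 24
Each subnet has 256 addresses
  198.59.236.0/24
  198.59.237.0/24
  198.59.238.0/24
  198.59.239.0/24
Subnets: 198.59.236.0/24, 198.59.237.0/24, 198.59.238.0/24, 198.59.239.0/24


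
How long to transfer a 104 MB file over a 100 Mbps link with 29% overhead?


Effective throughput = 100 * (1 - 29/100) = 71 Mbps
File size in Mb = 104 * 8 = 832 Mb
Time = 832 / 71
Time = 11.7183 seconds


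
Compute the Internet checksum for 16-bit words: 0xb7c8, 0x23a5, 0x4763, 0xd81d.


Sum all words (with carry folding):
+ 0xb7c8 = 0xb7c8
+ 0x23a5 = 0xdb6d
+ 0x4763 = 0x22d1
+ 0xd81d = 0xfaee
One's complement: ~0xfaee
Checksum = 0x0511


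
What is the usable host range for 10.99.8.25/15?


Network: 10.98.0.0
Broadcast: 10.99.255.255
First usable = network + 1
Last usable = broadcast - 1
Range: 10.98.0.1 to 10.99.255.254


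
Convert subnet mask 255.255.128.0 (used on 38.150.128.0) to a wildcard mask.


Subnet mask: 255.255.128.0
Wildcard = 255.255.255.255 - subnet mask
255 - 255 = 0
255 - 255 = 0
255 - 128 = 127
255 - 0 = 255
Wildcard: 0.0.127.255


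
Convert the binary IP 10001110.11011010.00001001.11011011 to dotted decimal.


10001110 = 142
11011010 = 218
00001001 = 9
11011011 = 219
IP: 142.218.9.219


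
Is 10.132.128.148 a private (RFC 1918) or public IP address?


RFC 1918 private ranges:
  10.0.0.0/8 (10.0.0.0 - 10.255.255.255)
  172.16.0.0/12 (172.16.0.0 - 172.31.255.255)
  192.168.0.0/16 (192.168.0.0 - 192.168.255.255)
Private (in 10.0.0.0/8)


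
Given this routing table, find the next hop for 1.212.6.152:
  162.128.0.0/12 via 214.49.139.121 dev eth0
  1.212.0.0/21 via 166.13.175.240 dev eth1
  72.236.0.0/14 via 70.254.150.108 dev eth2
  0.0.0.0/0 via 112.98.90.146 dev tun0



Longest prefix match for 1.212.6.152:
  /12 162.128.0.0: no
  /21 1.212.0.0: MATCH
  /14 72.236.0.0: no
  /0 0.0.0.0: MATCH
Selected: next-hop 166.13.175.240 via eth1 (matched /21)


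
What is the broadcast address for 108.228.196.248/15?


Network: 108.228.0.0/15
Host bits = 17
Set all host bits to 1:
Broadcast: 108.229.255.255


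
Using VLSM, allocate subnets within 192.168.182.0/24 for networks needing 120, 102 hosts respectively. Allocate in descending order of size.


120 hosts -> /25 (126 usable): 192.168.182.0/25
102 hosts -> /25 (126 usable): 192.168.182.128/25
Allocation: 192.168.182.0/25 (120 hosts, 126 usable); 192.168.182.128/25 (102 hosts, 126 usable)


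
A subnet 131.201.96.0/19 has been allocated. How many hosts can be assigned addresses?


Host bits = 32 - 19 = 13
Total addresses = 2^13 = 8192
Usable = total - 2 (network and broadcast)
Usable hosts: 8190


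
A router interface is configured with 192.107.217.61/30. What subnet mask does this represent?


/30 means 30 network bits, 2 host bits
Binary: 11111111111111111111111111111100
Mask: 255.255.255.252


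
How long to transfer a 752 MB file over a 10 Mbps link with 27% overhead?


Effective throughput = 10 * (1 - 27/100) = 7.3 Mbps
File size in Mb = 752 * 8 = 6016 Mb
Time = 6016 / 7.3
Time = 824.1096 seconds


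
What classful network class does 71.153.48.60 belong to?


First octet: 71
Binary: 01000111
0xxxxxxx -> Class A (1-126)
Class A, default mask 255.0.0.0 (/8)


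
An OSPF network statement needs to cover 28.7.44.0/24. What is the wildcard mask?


Subnet mask: 255.255.255.0
Wildcard = 255.255.255.255 - subnet mask
255 - 255 = 0
255 - 255 = 0
255 - 255 = 0
255 - 0 = 255
Wildcard: 0.0.0.255


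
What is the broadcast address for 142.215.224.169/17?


Network: 142.215.128.0/17
Host bits = 15
Set all host bits to 1:
Broadcast: 142.215.255.255


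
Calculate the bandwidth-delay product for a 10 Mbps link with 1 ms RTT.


BDP = bandwidth * RTT
= 10 Mbps * 1 ms
= 10 * 1e6 * 1 / 1000 bits
= 10000 bits
= 1250 bytes
= 1.2207 KB
BDP = 10000 bits (1250 bytes)


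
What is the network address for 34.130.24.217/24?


IP:   00100010.10000010.00011000.11011001
Mask: 11111111.11111111.11111111.00000000
AND operation:
Net:  00100010.10000010.00011000.00000000
Network: 34.130.24.0/24


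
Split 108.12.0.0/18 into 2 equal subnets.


New prefix = 18 + 1 = 19
Each subnet has 8192 addresses
  108.12.0.0/19
  108.12.32.0/19
Subnets: 108.12.0.0/19, 108.12.32.0/19


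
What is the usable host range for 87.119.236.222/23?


Network: 87.119.236.0
Broadcast: 87.119.237.255
First usable = network + 1
Last usable = broadcast - 1
Range: 87.119.236.1 to 87.119.237.254


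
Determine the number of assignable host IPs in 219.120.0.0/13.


Host bits = 32 - 13 = 19
Total addresses = 2^19 = 524288
Usable = total - 2 (network and broadcast)
Usable hosts: 524286


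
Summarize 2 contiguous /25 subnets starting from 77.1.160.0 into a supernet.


Original prefix: /25
Number of subnets: 2 = 2^1
New prefix = 25 - 1 = 24
Supernet: 77.1.160.0/24


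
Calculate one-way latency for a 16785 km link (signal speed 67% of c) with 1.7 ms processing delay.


Speed = 0.67 * 3e5 km/s = 201000 km/s
Propagation delay = 16785 / 201000 = 0.0835 s = 83.5075 ms
Processing delay = 1.7 ms
Total one-way latency = 85.2075 ms


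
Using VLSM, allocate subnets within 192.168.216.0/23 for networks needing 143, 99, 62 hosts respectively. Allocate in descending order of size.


143 hosts -> /24 (254 usable): 192.168.216.0/24
99 hosts -> /25 (126 usable): 192.168.217.0/25
62 hosts -> /26 (62 usable): 192.168.217.128/26
Allocation: 192.168.216.0/24 (143 hosts, 254 usable); 192.168.217.0/25 (99 hosts, 126 usable); 192.168.217.128/26 (62 hosts, 62 usable)


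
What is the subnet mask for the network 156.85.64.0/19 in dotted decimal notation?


/19 means 19 network bits, 13 host bits
Binary: 11111111111111111110000000000000
Mask: 255.255.224.0


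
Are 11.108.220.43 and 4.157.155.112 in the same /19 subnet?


Mask: 255.255.224.0
11.108.220.43 AND mask = 11.108.192.0
4.157.155.112 AND mask = 4.157.128.0
No, different subnets (11.108.192.0 vs 4.157.128.0)


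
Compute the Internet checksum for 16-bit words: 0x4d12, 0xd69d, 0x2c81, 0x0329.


Sum all words (with carry folding):
+ 0x4d12 = 0x4d12
+ 0xd69d = 0x23b0
+ 0x2c81 = 0x5031
+ 0x0329 = 0x535a
One's complement: ~0x535a
Checksum = 0xaca5


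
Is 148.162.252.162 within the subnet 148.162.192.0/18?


Subnet network: 148.162.192.0
Test IP AND mask: 148.162.192.0
Yes, 148.162.252.162 is in 148.162.192.0/18


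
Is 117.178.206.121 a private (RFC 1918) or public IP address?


RFC 1918 private ranges:
  10.0.0.0/8 (10.0.0.0 - 10.255.255.255)
  172.16.0.0/12 (172.16.0.0 - 172.31.255.255)
  192.168.0.0/16 (192.168.0.0 - 192.168.255.255)
Public (not in any RFC 1918 range)


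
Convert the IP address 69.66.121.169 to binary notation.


69 = 01000101
66 = 01000010
121 = 01111001
169 = 10101001
Binary: 01000101.01000010.01111001.10101001


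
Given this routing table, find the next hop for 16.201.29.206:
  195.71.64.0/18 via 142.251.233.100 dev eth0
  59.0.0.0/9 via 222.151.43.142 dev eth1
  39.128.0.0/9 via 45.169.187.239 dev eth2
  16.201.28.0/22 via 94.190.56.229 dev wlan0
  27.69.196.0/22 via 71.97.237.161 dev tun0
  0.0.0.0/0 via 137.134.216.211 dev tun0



Longest prefix match for 16.201.29.206:
  /18 195.71.64.0: no
  /9 59.0.0.0: no
  /9 39.128.0.0: no
  /22 16.201.28.0: MATCH
  /22 27.69.196.0: no
  /0 0.0.0.0: MATCH
Selected: next-hop 94.190.56.229 via wlan0 (matched /22)


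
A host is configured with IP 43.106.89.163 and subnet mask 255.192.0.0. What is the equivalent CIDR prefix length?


Binary: 11111111.11000000.00000000.00000000
Count leading 1s
Prefix: /10


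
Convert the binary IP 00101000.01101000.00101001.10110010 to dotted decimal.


00101000 = 40
01101000 = 104
00101001 = 41
10110010 = 178
IP: 40.104.41.178


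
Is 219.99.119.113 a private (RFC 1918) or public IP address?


RFC 1918 private ranges:
  10.0.0.0/8 (10.0.0.0 - 10.255.255.255)
  172.16.0.0/12 (172.16.0.0 - 172.31.255.255)
  192.168.0.0/16 (192.168.0.0 - 192.168.255.255)
Public (not in any RFC 1918 range)


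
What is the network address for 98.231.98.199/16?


IP:   01100010.11100111.01100010.11000111
Mask: 11111111.11111111.00000000.00000000
AND operation:
Net:  01100010.11100111.00000000.00000000
Network: 98.231.0.0/16


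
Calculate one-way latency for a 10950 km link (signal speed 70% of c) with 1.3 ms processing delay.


Speed = 0.7 * 3e5 km/s = 210000 km/s
Propagation delay = 10950 / 210000 = 0.0521 s = 52.1429 ms
Processing delay = 1.3 ms
Total one-way latency = 53.4429 ms


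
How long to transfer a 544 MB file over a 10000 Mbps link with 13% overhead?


Effective throughput = 10000 * (1 - 13/100) = 8700 Mbps
File size in Mb = 544 * 8 = 4352 Mb
Time = 4352 / 8700
Time = 0.5002 seconds


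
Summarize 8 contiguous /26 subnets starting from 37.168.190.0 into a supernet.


Original prefix: /26
Number of subnets: 8 = 2^3
New prefix = 26 - 3 = 23
Supernet: 37.168.190.0/23


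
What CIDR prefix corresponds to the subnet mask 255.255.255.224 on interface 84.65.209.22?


Binary: 11111111.11111111.11111111.11100000
Count leading 1s
Prefix: /27


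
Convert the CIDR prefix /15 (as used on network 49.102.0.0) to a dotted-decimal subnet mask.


/15 means 15 network bits, 17 host bits
Binary: 11111111111111100000000000000000
Mask: 255.254.0.0


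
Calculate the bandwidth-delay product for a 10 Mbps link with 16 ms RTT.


BDP = bandwidth * RTT
= 10 Mbps * 16 ms
= 10 * 1e6 * 16 / 1000 bits
= 160000 bits
= 20000 bytes
= 19.5312 KB
BDP = 160000 bits (20000 bytes)


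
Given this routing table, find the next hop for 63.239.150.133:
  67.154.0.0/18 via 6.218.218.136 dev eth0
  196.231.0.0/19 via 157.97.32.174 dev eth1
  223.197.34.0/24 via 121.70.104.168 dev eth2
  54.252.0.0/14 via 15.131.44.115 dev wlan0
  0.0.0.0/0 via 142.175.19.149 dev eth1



Longest prefix match for 63.239.150.133:
  /18 67.154.0.0: no
  /19 196.231.0.0: no
  /24 223.197.34.0: no
  /14 54.252.0.0: no
  /0 0.0.0.0: MATCH
Selected: next-hop 142.175.19.149 via eth1 (matched /0)


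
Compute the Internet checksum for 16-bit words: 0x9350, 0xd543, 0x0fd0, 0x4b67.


Sum all words (with carry folding):
+ 0x9350 = 0x9350
+ 0xd543 = 0x6894
+ 0x0fd0 = 0x7864
+ 0x4b67 = 0xc3cb
One's complement: ~0xc3cb
Checksum = 0x3c34


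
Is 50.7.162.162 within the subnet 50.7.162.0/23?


Subnet network: 50.7.162.0
Test IP AND mask: 50.7.162.0
Yes, 50.7.162.162 is in 50.7.162.0/23


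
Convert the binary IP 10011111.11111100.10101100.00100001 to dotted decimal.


10011111 = 159
11111100 = 252
10101100 = 172
00100001 = 33
IP: 159.252.172.33


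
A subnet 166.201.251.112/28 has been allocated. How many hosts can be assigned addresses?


Host bits = 32 - 28 = 4
Total addresses = 2^4 = 16
Usable = total - 2 (network and broadcast)
Usable hosts: 14


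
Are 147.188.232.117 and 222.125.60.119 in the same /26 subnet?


Mask: 255.255.255.192
147.188.232.117 AND mask = 147.188.232.64
222.125.60.119 AND mask = 222.125.60.64
No, different subnets (147.188.232.64 vs 222.125.60.64)


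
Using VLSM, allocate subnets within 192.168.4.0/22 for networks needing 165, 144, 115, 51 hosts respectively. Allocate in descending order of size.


165 hosts -> /24 (254 usable): 192.168.4.0/24
144 hosts -> /24 (254 usable): 192.168.5.0/24
115 hosts -> /25 (126 usable): 192.168.6.0/25
51 hosts -> /26 (62 usable): 192.168.6.128/26
Allocation: 192.168.4.0/24 (165 hosts, 254 usable); 192.168.5.0/24 (144 hosts, 254 usable); 192.168.6.0/25 (115 hosts, 126 usable); 192.168.6.128/26 (51 hosts, 62 usable)


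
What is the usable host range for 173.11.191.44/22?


Network: 173.11.188.0
Broadcast: 173.11.191.255
First usable = network + 1
Last usable = broadcast - 1
Range: 173.11.188.1 to 173.11.191.254


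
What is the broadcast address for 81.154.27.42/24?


Network: 81.154.27.0/24
Host bits = 8
Set all host bits to 1:
Broadcast: 81.154.27.255


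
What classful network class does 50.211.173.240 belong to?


First octet: 50
Binary: 00110010
0xxxxxxx -> Class A (1-126)
Class A, default mask 255.0.0.0 (/8)


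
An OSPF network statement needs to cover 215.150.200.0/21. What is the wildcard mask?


Subnet mask: 255.255.248.0
Wildcard = 255.255.255.255 - subnet mask
255 - 255 = 0
255 - 255 = 0
255 - 248 = 7
255 - 0 = 255
Wildcard: 0.0.7.255


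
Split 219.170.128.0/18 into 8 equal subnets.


New prefix = 18 + 3 = 21
Each subnet has 2048 addresses
  219.170.128.0/21
  219.170.136.0/21
  219.170.144.0/21
  219.170.152.0/21
  219.170.160.0/21
  219.170.168.0/21
  219.170.176.0/21
  219.170.184.0/21
Subnets: 219.170.128.0/21, 219.170.136.0/21, 219.170.144.0/21, 219.170.152.0/21, 219.170.160.0/21, 219.170.168.0/21, 219.170.176.0/21, 219.170.184.0/21


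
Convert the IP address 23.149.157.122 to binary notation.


23 = 00010111
149 = 10010101
157 = 10011101
122 = 01111010
Binary: 00010111.10010101.10011101.01111010


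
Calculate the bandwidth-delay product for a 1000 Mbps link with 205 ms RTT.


BDP = bandwidth * RTT
= 1000 Mbps * 205 ms
= 1000 * 1e6 * 205 / 1000 bits
= 205000000 bits
= 25625000 bytes
= 25024.4141 KB
BDP = 205000000 bits (25625000 bytes)


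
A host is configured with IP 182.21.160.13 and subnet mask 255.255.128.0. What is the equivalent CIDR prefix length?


Binary: 11111111.11111111.10000000.00000000
Count leading 1s
Prefix: /17


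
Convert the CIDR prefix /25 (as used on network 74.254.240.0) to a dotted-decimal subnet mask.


/25 means 25 network bits, 7 host bits
Binary: 11111111111111111111111110000000
Mask: 255.255.255.128


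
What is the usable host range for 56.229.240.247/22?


Network: 56.229.240.0
Broadcast: 56.229.243.255
First usable = network + 1
Last usable = broadcast - 1
Range: 56.229.240.1 to 56.229.243.254


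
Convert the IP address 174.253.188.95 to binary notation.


174 = 10101110
253 = 11111101
188 = 10111100
95 = 01011111
Binary: 10101110.11111101.10111100.01011111


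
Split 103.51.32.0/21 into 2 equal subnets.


New prefix = 21 + 1 = 22
Each subnet has 1024 addresses
  103.51.32.0/22
  103.51.36.0/22
Subnets: 103.51.32.0/22, 103.51.36.0/22


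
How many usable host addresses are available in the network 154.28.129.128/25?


Host bits = 32 - 25 = 7
Total addresses = 2^7 = 128
Usable = total - 2 (network and broadcast)
Usable hosts: 126


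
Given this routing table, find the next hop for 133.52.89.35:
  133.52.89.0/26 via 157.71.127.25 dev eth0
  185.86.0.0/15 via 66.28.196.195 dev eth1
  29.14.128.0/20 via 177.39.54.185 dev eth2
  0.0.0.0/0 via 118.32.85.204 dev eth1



Longest prefix match for 133.52.89.35:
  /26 133.52.89.0: MATCH
  /15 185.86.0.0: no
  /20 29.14.128.0: no
  /0 0.0.0.0: MATCH
Selected: next-hop 157.71.127.25 via eth0 (matched /26)


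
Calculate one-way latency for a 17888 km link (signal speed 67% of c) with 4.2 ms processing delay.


Speed = 0.67 * 3e5 km/s = 201000 km/s
Propagation delay = 17888 / 201000 = 0.089 s = 88.995 ms
Processing delay = 4.2 ms
Total one-way latency = 93.195 ms


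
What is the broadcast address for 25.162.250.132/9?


Network: 25.128.0.0/9
Host bits = 23
Set all host bits to 1:
Broadcast: 25.255.255.255


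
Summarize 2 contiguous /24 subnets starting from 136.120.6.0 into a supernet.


Original prefix: /24
Number of subnets: 2 = 2^1
New prefix = 24 - 1 = 23
Supernet: 136.120.6.0/23


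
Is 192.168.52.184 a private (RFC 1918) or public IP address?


RFC 1918 private ranges:
  10.0.0.0/8 (10.0.0.0 - 10.255.255.255)
  172.16.0.0/12 (172.16.0.0 - 172.31.255.255)
  192.168.0.0/16 (192.168.0.0 - 192.168.255.255)
Private (in 192.168.0.0/16)


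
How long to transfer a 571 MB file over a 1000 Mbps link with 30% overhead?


Effective throughput = 1000 * (1 - 30/100) = 700 Mbps
File size in Mb = 571 * 8 = 4568 Mb
Time = 4568 / 700
Time = 6.5257 seconds


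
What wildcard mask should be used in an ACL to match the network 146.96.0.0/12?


Subnet mask: 255.240.0.0
Wildcard = 255.255.255.255 - subnet mask
255 - 255 = 0
255 - 240 = 15
255 - 0 = 255
255 - 0 = 255
Wildcard: 0.15.255.255


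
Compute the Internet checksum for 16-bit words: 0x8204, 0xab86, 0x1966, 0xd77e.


Sum all words (with carry folding):
+ 0x8204 = 0x8204
+ 0xab86 = 0x2d8b
+ 0x1966 = 0x46f1
+ 0xd77e = 0x1e70
One's complement: ~0x1e70
Checksum = 0xe18f


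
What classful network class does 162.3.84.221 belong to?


First octet: 162
Binary: 10100010
10xxxxxx -> Class B (128-191)
Class B, default mask 255.255.0.0 (/16)


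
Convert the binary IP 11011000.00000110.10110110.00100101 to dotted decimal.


11011000 = 216
00000110 = 6
10110110 = 182
00100101 = 37
IP: 216.6.182.37


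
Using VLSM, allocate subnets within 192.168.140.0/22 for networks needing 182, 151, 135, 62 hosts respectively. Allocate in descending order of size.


182 hosts -> /24 (254 usable): 192.168.140.0/24
151 hosts -> /24 (254 usable): 192.168.141.0/24
135 hosts -> /24 (254 usable): 192.168.142.0/24
62 hosts -> /26 (62 usable): 192.168.143.0/26
Allocation: 192.168.140.0/24 (182 hosts, 254 usable); 192.168.141.0/24 (151 hosts, 254 usable); 192.168.142.0/24 (135 hosts, 254 usable); 192.168.143.0/26 (62 hosts, 62 usable)


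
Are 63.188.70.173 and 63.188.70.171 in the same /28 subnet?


Mask: 255.255.255.240
63.188.70.173 AND mask = 63.188.70.160
63.188.70.171 AND mask = 63.188.70.160
Yes, same subnet (63.188.70.160)


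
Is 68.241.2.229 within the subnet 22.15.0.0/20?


Subnet network: 22.15.0.0
Test IP AND mask: 68.241.0.0
No, 68.241.2.229 is not in 22.15.0.0/20


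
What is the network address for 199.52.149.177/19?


IP:   11000111.00110100.10010101.10110001
Mask: 11111111.11111111.11100000.00000000
AND operation:
Net:  11000111.00110100.10000000.00000000
Network: 199.52.128.0/19


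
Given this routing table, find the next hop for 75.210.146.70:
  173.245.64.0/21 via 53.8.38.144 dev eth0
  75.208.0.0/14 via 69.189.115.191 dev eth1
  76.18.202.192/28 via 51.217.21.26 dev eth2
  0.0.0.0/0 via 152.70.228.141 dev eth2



Longest prefix match for 75.210.146.70:
  /21 173.245.64.0: no
  /14 75.208.0.0: MATCH
  /28 76.18.202.192: no
  /0 0.0.0.0: MATCH
Selected: next-hop 69.189.115.191 via eth1 (matched /14)


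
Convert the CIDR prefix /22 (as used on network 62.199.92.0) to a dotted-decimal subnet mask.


/22 means 22 network bits, 10 host bits
Binary: 11111111111111111111110000000000
Mask: 255.255.252.0


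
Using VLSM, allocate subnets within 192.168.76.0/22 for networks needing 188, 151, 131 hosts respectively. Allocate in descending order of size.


188 hosts -> /24 (254 usable): 192.168.76.0/24
151 hosts -> /24 (254 usable): 192.168.77.0/24
131 hosts -> /24 (254 usable): 192.168.78.0/24
Allocation: 192.168.76.0/24 (188 hosts, 254 usable); 192.168.77.0/24 (151 hosts, 254 usable); 192.168.78.0/24 (131 hosts, 254 usable)


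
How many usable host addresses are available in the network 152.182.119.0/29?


Host bits = 32 - 29 = 3
Total addresses = 2^3 = 8
Usable = total - 2 (network and broadcast)
Usable hosts: 6
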